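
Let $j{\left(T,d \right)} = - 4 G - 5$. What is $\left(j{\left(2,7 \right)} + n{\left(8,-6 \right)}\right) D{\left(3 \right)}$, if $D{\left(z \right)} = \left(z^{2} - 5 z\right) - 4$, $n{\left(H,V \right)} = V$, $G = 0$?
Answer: $110$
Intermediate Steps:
$j{\left(T,d \right)} = -5$ ($j{\left(T,d \right)} = \left(-4\right) 0 - 5 = 0 - 5 = -5$)
$D{\left(z \right)} = -4 + z^{2} - 5 z$
$\left(j{\left(2,7 \right)} + n{\left(8,-6 \right)}\right) D{\left(3 \right)} = \left(-5 - 6\right) \left(-4 + 3^{2} - 15\right) = - 11 \left(-4 + 9 - 15\right) = \left(-11\right) \left(-10\right) = 110$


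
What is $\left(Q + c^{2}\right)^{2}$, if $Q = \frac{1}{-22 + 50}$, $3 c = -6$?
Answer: $\frac{12769}{784} \approx 16.287$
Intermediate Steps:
$c = -2$ ($c = \frac{1}{3} \left(-6\right) = -2$)
$Q = \frac{1}{28} \approx 0.035714$
$\left(Q + c^{2}\right)^{2} = \left(\frac{1}{28} + \left(-2\right)^{2}\right)^{2} = \left(\frac{1}{28} + 4\right)^{2} = \left(\frac{113}{28}\right)^{2} = \frac{12769}{784}$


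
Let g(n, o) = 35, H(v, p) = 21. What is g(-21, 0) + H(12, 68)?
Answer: 56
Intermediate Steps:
g(-21, 0) + H(12, 68) = 35 + 21 = 56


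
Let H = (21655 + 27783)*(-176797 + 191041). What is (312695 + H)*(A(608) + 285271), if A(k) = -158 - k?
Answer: 200435925349335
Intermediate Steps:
H = 704194872 (H = 49438*14244 = 704194872)
(312695 + H)*(A(608) + 285271) = (312695 + 704194872)*((-158 - 1*608) + 285271) = 704507567*((-158 - 608) + 285271) = 704507567*(-766 + 285271) = 704507567*284505 = 200435925349335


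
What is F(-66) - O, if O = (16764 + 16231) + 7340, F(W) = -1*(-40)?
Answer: -40295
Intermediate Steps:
F(W) = 40
O = 40335 (O = 32995 + 7340 = 40335)
F(-66) - O = 40 - 1*40335 = 40 - 40335 = -40295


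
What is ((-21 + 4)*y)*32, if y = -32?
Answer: 17408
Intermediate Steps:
((-21 + 4)*y)*32 = ((-21 + 4)*(-32))*32 = -17*(-32)*32 = 544*32 = 17408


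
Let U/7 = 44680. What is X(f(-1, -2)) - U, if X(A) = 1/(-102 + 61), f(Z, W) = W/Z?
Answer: -12823161/41 ≈ -3.1276e+5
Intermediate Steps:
U = 312760 (U = 7*44680 = 312760)
X(A) = -1/41 (X(A) = 1/(-41) = -1/41)
X(f(-1, -2)) - U = -1/41 - 1*312760 = -1/41 - 312760 = -12823161/41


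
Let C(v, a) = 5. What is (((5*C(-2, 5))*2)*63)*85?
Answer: 267750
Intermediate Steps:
(((5*C(-2, 5))*2)*63)*85 = (((5*5)*2)*63)*85 = ((25*2)*63)*85 = (50*63)*85 = 3150*85 = 267750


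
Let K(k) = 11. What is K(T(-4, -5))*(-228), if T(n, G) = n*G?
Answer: -2508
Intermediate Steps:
T(n, G) = G*n
K(T(-4, -5))*(-228) = 11*(-228) = -2508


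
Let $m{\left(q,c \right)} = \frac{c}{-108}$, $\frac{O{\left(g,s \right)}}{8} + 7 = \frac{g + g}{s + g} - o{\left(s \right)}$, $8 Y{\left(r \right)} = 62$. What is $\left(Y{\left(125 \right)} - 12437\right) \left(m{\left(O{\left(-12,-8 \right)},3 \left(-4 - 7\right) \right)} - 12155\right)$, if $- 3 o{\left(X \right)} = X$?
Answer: $\frac{21754617973}{144} \approx 1.5107 \cdot 10^{8}$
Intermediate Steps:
$Y{\left(r \right)} = \frac{31}{4}$ ($Y{\left(r \right)} = \frac{1}{8} \cdot 62 = \frac{31}{4}$)
$o{\left(X \right)} = - \frac{X}{3}$
$O{\left(g,s \right)} = -56 + \frac{8 s}{3} + \frac{16 g}{g + s}$ ($O{\left(g,s \right)} = -56 + 8 \left(\frac{g + g}{s + g} - - \frac{s}{3}\right) = -56 + 8 \left(\frac{2 g}{g + s} + \frac{s}{3}\right) = -56 + 8 \left(\frac{s}{3} + \frac{2 g}{g + s}\right) = -56 + \left(\frac{8 s}{3} + \frac{16 g}{g + s}\right) = -56 + \frac{8 s}{3} + \frac{16 g}{g + s}$)
$m{\left(q,c \right)} = - \frac{c}{108}$ ($m{\left(q,c \right)} = c \left(- \frac{1}{108}\right) = - \frac{c}{108}$)
$\left(Y{\left(125 \right)} - 12437\right) \left(m{\left(O{\left(-12,-8 \right)},3 \left(-4 - 7\right) \right)} - 12155\right) = \left(\frac{31}{4} - 12437\right) \left(- \frac{3 \left(-4 - 7\right)}{108} - 12155\right) = - \frac{49717 \left(- \frac{3 \left(-11\right)}{108} - 12155\right)}{4} = - \frac{49717 \left(\left(- \frac{1}{108}\right) \left(-33\right) - 12155\right)}{4} = - \frac{49717 \left(\frac{11}{36} - 12155\right)}{4} = \left(- \frac{49717}{4}\right) \left(- \frac{437569}{36}\right) = \frac{21754617973}{144}$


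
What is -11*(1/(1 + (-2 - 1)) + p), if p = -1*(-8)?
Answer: -165/2 ≈ -82.500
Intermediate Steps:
p = 8
-11*(1/(1 + (-2 - 1)) + p) = -11*(1/(1 + (-2 - 1)) + 8) = -11*(1/(1 - 3) + 8) = -11*(1/(-2) + 8) = -11*(-1/2 + 8) = -11*15/2 = -165/2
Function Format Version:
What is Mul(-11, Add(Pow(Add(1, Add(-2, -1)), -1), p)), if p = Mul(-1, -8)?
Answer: Rational(-165, 2) ≈ -82.500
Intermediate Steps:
p = 8
Mul(-11, Add(Pow(Add(1, Add(-2, -1)), -1), p)) = Mul(-11, Add(Pow(Add(1, Add(-2, -1)), -1), 8)) = Mul(-11, Add(Pow(Add(1, -3), -1), 8)) = Mul(-11, Add(Pow(-2, -1), 8)) = Mul(-11, Add(Rational(-1, 2), 8)) = Mul(-11, Rational(15, 2)) = Rational(-165, 2)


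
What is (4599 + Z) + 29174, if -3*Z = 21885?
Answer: 26478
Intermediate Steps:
Z = -7295 (Z = -⅓*21885 = -7295)
(4599 + Z) + 29174 = (4599 - 7295) + 29174 = -2696 + 29174 = 26478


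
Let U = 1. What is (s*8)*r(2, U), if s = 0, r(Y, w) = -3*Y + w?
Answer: 0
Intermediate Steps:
r(Y, w) = w - 3*Y
(s*8)*r(2, U) = (0*8)*(1 - 3*2) = 0*(1 - 6) = 0*(-5) = 0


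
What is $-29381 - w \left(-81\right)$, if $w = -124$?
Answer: $-39425$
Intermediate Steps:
$-29381 - w \left(-81\right) = -29381 - \left(-124\right) \left(-81\right) = -29381 - 10044 = -39425$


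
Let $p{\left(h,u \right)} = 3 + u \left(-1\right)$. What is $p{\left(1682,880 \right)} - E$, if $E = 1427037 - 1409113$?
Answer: $-18801$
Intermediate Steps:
$p{\left(h,u \right)} = 3 - u$
$E = 17924$ ($E = 1427037 - 1409113 = 17924$)
$p{\left(1682,880 \right)} - E = \left(3 - 880\right) - 17924 = -877 - 17924 = -18801$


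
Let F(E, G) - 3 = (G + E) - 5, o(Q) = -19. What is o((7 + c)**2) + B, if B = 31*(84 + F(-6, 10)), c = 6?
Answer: 2647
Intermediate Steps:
F(E, G) = -2 + E + G (F(E, G) = 3 + ((G + E) - 5) = 3 + ((E + G) - 5) = 3 + (-5 + E + G) = -2 + E + G)
B = 2666 (B = 31*(84 + (-2 - 6 + 10)) = 31*(84 + 2) = 31*86 = 2666)
o((7 + c)**2) + B = -19 + 2666 = 2647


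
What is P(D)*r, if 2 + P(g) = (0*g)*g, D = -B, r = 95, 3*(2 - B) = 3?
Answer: -190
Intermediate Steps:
B = 1 (B = 2 - ⅓*3 = 2 - 1 = 1)
D = -1 (D = -1*1 = -1)
P(g) = -2 (P(g) = -2 + (0*g)*g = -2 + 0*g = -2 + 0 = -2)
P(D)*r = -2*95 = -190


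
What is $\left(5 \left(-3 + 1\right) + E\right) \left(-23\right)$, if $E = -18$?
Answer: $644$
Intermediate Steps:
$\left(5 \left(-3 + 1\right) + E\right) \left(-23\right) = \left(5 \left(-3 + 1\right) - 18\right) \left(-23\right) = \left(5 \left(-2\right) - 18\right) \left(-23\right) = \left(-10 - 18\right) \left(-23\right) = \left(-28\right) \left(-23\right) = 644$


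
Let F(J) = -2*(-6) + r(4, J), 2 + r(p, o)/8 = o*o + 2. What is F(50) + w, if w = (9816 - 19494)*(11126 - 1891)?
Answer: -89356318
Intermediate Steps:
r(p, o) = 8*o² (r(p, o) = -16 + 8*(o*o + 2) = -16 + 8*(o² + 2) = -16 + 8*(2 + o²) = -16 + (16 + 8*o²) = 8*o²)
F(J) = 12 + 8*J² (F(J) = -2*(-6) + 8*J² = 12 + 8*J²)
w = -89376330 (w = -9678*9235 = -89376330)
F(50) + w = (12 + 8*50²) - 89376330 = (12 + 8*2500) - 89376330 = (12 + 20000) - 89376330 = 20012 - 89376330 = -89356318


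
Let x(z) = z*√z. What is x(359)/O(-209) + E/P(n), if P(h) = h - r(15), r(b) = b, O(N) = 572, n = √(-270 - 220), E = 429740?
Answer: -1289220/143 + 359*√359/572 - 601636*I*√10/143 ≈ -9003.6 - 13304.0*I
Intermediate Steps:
x(z) = z^(3/2)
n = 7*I*√10 (n = √(-490) = 7*I*√10 ≈ 22.136*I)
P(h) = -15 + h (P(h) = h - 1*15 = h - 15 = -15 + h)
x(359)/O(-209) + E/P(n) = 359^(3/2)/572 + 429740/(-15 + 7*I*√10) = (359*√359)*(1/572) + 429740/(-15 + 7*I*√10) = 359*√359/572 + 429740/(-15 + 7*I*√10) = 429740/(-15 + 7*I*√10) + 359*√359/572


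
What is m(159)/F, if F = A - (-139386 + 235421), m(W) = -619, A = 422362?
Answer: -619/326327 ≈ -0.0018969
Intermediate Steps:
F = 326327 (F = 422362 - (-139386 + 235421) = 422362 - 1*96035 = 422362 - 96035 = 326327)
m(159)/F = -619/326327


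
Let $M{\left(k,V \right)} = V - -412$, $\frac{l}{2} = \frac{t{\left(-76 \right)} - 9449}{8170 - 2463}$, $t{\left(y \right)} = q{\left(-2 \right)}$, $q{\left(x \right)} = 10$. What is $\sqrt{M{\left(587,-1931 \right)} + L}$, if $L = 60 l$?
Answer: $\frac{i \sqrt{55937805391}}{5707} \approx 41.442 i$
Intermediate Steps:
$t{\left(y \right)} = 10$
$l = - \frac{18878}{5707}$ ($l = 2 \frac{10 - 9449}{8170 - 2463} = 2 \left(- \frac{9439}{5707}\right) = - \frac{18878}{5707} \approx -3.3079$)
$M{\left(k,V \right)} = 412 + V$ ($M{\left(k,V \right)} = V + 412 = 412 + V$)
$L = - \frac{1132680}{5707}$ ($L = 60 \left(- \frac{18878}{5707}\right) = - \frac{1132680}{5707} \approx -198.47$)
$\sqrt{M{\left(587,-1931 \right)} + L} = \sqrt{\left(412 - 1931\right) - \frac{1132680}{5707}} = \sqrt{-1519 - \frac{1132680}{5707}} = \sqrt{- \frac{9801613}{5707}} = \frac{i \sqrt{55937805391}}{5707}$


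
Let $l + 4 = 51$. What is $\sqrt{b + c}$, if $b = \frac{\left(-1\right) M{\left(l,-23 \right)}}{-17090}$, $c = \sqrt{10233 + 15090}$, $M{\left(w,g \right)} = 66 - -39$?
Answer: $\frac{\sqrt{71778 + 11682724 \sqrt{25323}}}{3418} \approx 12.615$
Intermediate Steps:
$l = 47$ ($l = -4 + 51 = 47$)
$M{\left(w,g \right)} = 105$ ($M{\left(w,g \right)} = 66 + 39 = 105$)
$c = \sqrt{25323} \approx 159.13$
$b = \frac{21}{3418}$ ($b = \frac{\left(-1\right) 105}{-17090} = \left(-105\right) \left(- \frac{1}{17090}\right) = \frac{21}{3418} \approx 0.0061439$)
$\sqrt{b + c} = \sqrt{\frac{21}{3418} + \sqrt{25323}}$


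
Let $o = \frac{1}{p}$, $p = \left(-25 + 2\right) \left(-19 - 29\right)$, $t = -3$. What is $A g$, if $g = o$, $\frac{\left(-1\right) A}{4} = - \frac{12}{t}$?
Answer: $- \frac{1}{69} \approx -0.014493$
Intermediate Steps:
$p = 1104$ ($p = \left(-23\right) \left(-48\right) = 1104$)
$A = -16$ ($A = - 4 \left(- \frac{12}{-3}\right) = - 4 \left(\left(-12\right) \left(- \frac{1}{3}\right)\right) = \left(-4\right) 4 = -16$)
$o = \frac{1}{1104} \approx 0.0009058$
$g = \frac{1}{1104} \approx 0.0009058$
$A g = \left(-16\right) \frac{1}{1104} = - \frac{1}{69}$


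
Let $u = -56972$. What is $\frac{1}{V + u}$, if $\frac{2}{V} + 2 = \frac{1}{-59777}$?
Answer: $- \frac{119555}{6811407014} \approx -1.7552 \cdot 10^{-5}$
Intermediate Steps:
$V = - \frac{119554}{119555}$ ($V = \frac{2}{-2 + \frac{1}{-59777}} = \frac{2}{-2 - \frac{1}{59777}} = \frac{2}{- \frac{119555}{59777}} = 2 \left(- \frac{59777}{119555}\right) = - \frac{119554}{119555} \approx -0.99999$)
$\frac{1}{V + u} = \frac{1}{- \frac{119554}{119555} - 56972} = \frac{1}{- \frac{6811407014}{119555}} = - \frac{119555}{6811407014}$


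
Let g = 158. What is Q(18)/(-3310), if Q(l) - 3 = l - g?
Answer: 137/3310 ≈ 0.041390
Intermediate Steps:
Q(l) = -155 + l (Q(l) = 3 + (l - 1*158) = 3 + (l - 158) = 3 + (-158 + l) = -155 + l)
Q(18)/(-3310) = (-155 + 18)/(-3310) = -137*(-1/3310) = 137/3310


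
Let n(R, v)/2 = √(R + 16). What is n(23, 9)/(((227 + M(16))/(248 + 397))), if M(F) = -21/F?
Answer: 20640*√39/3611 ≈ 35.696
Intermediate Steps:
n(R, v) = 2*√(16 + R) (n(R, v) = 2*√(R + 16) = 2*√(16 + R))
n(23, 9)/(((227 + M(16))/(248 + 397))) = (2*√(16 + 23))/(((227 - 21/16)/(248 + 397))) = (2*√39)/(((227 - 21*1/16)/645)) = (2*√39)/(((227 - 21/16)*(1/645))) = (2*√39)/(((3611/16)*(1/645))) = (2*√39)/(3611/10320) = (2*√39)*(10320/3611) = 20640*√39/3611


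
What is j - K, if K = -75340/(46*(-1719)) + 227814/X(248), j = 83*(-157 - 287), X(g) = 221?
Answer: -331016279992/8737677 ≈ -37884.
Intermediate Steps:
j = -36852 (j = 83*(-444) = -36852)
K = 9015407188/8737677 (K = -75340/(46*(-1719)) + 227814/221 = -75340/(-79074) + 227814*(1/221) = -75340*(-1/79074) + 227814/221 = 37670/39537 + 227814/221 = 9015407188/8737677 ≈ 1031.8)
j - K = -36852 - 1*9015407188/8737677 = -36852 - 9015407188/8737677 = -331016279992/8737677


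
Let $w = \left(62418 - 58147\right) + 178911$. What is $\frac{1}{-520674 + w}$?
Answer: $- \frac{1}{337492} \approx -2.963 \cdot 10^{-6}$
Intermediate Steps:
$w = 183182$ ($w = 4271 + 178911 = 183182$)
$\frac{1}{-520674 + w} = \frac{1}{-520674 + 183182} = \frac{1}{-337492} = - \frac{1}{337492}$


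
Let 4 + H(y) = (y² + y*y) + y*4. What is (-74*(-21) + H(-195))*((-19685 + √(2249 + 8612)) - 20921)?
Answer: -3119352920 + 76820*√10861 ≈ -3.1113e+9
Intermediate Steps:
H(y) = -4 + 2*y² + 4*y (H(y) = -4 + ((y² + y*y) + y*4) = -4 + ((y² + y²) + 4*y) = -4 + (2*y² + 4*y) = -4 + 2*y² + 4*y)
(-74*(-21) + H(-195))*((-19685 + √(2249 + 8612)) - 20921) = (-74*(-21) + (-4 + 2*(-195)² + 4*(-195)))*((-19685 + √(2249 + 8612)) - 20921) = (1554 + (-4 + 2*38025 - 780))*((-19685 + √10861) - 20921) = (1554 + (-4 + 76050 - 780))*(-40606 + √10861) = (1554 + 75266)*(-40606 + √10861) = 76820*(-40606 + √10861) = -3119352920 + 76820*√10861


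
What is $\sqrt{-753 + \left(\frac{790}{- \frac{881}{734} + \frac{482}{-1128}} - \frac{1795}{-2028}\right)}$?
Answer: $\frac{i \sqrt{854491357777030827}}{26277342} \approx 35.178 i$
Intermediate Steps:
$\sqrt{-753 + \left(\frac{790}{- \frac{881}{734} + \frac{482}{-1128}} - \frac{1795}{-2028}\right)} = \sqrt{-753 + \left(\frac{790}{\left(-881\right) \frac{1}{734} + 482 \left(- \frac{1}{1128}\right)} - - \frac{1795}{2028}\right)} = \sqrt{-753 + \left(\frac{790}{- \frac{881}{734} - \frac{241}{564}} + \frac{1795}{2028}\right)} = \sqrt{-753 + \left(\frac{790}{- \frac{336889}{206988}} + \frac{1795}{2028}\right)} = \sqrt{-753 + \left(790 \left(- \frac{206988}{336889}\right) + \frac{1795}{2028}\right)} = \sqrt{-753 + \left(- \frac{163520520}{336889} + \frac{1795}{2028}\right)} = \sqrt{-753 - \frac{331014898805}{683210892}} = \sqrt{- \frac{845472700481}{683210892}} = \frac{i \sqrt{854491357777030827}}{26277342}$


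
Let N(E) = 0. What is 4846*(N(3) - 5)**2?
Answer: 121150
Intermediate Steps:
4846*(N(3) - 5)**2 = 4846*(0 - 5)**2 = 4846*(-5)**2 = 4846*25 = 121150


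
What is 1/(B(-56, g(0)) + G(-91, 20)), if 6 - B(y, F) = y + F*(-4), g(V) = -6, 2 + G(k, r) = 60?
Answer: 1/96 ≈ 0.010417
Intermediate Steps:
G(k, r) = 58 (G(k, r) = -2 + 60 = 58)
B(y, F) = 6 - y + 4*F (B(y, F) = 6 - (y + F*(-4)) = 6 - (y - 4*F) = 6 + (-y + 4*F) = 6 - y + 4*F)
1/(B(-56, g(0)) + G(-91, 20)) = 1/((6 - 1*(-56) + 4*(-6)) + 58) = 1/((6 + 56 - 24) + 58) = 1/(38 + 58) = 1/96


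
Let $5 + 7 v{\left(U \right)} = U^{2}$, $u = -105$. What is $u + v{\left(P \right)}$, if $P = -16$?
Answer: $- \frac{484}{7} \approx -69.143$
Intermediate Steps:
$v{\left(U \right)} = - \frac{5}{7} + \frac{U^{2}}{7}$
$u + v{\left(P \right)} = -105 - \left(\frac{5}{7} - \frac{\left(-16\right)^{2}}{7}\right) = -105 + \left(- \frac{5}{7} + \frac{1}{7} \cdot 256\right) = -105 + \left(- \frac{5}{7} + \frac{256}{7}\right) = -105 + \frac{251}{7} = - \frac{484}{7}$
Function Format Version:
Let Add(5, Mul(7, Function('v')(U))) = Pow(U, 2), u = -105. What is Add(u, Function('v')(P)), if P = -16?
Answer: Rational(-484, 7) ≈ -69.143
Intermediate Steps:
Function('v')(U) = Add(Rational(-5, 7), Mul(Rational(1, 7), Pow(U, 2)))
Add(u, Function('v')(P)) = Add(-105, Add(Rational(-5, 7), Mul(Rational(1, 7), Pow(-16, 2)))) = Add(-105, Add(Rational(-5, 7), Mul(Rational(1, 7), 256))) = Add(-105, Add(Rational(-5, 7), Rational(256, 7))) = Add(-105, Rational(251, 7)) = Rational(-484, 7)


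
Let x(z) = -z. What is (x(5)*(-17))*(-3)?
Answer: -255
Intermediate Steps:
(x(5)*(-17))*(-3) = (-1*5*(-17))*(-3) = -5*(-17)*(-3) = 85*(-3) = -255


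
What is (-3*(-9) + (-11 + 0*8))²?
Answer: 256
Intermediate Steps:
(-3*(-9) + (-11 + 0*8))² = (27 + (-11 + 0))² = (27 - 11)² = 16² = 256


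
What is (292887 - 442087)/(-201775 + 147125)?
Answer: 2984/1093 ≈ 2.7301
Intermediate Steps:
(292887 - 442087)/(-201775 + 147125) = -149200/(-54650) = -149200*(-1/54650) = 2984/1093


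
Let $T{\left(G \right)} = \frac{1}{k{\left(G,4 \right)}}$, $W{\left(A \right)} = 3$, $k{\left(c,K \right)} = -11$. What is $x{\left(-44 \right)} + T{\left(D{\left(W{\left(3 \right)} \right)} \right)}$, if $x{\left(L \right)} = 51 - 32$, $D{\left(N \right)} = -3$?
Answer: $\frac{208}{11} \approx 18.909$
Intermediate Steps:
$T{\left(G \right)} = - \frac{1}{11}$ ($T{\left(G \right)} = \frac{1}{-11} = - \frac{1}{11}$)
$x{\left(L \right)} = 19$ ($x{\left(L \right)} = 51 - 32 = 19$)
$x{\left(-44 \right)} + T{\left(D{\left(W{\left(3 \right)} \right)} \right)} = 19 - \frac{1}{11} = \frac{208}{11}$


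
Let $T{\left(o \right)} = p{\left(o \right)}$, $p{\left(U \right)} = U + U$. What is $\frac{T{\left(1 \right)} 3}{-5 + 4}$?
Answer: $-6$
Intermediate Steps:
$p{\left(U \right)} = 2 U$
$T{\left(o \right)} = 2 o$
$\frac{T{\left(1 \right)} 3}{-5 + 4} = \frac{2 \cdot 1 \cdot 3}{-5 + 4} = \frac{2 \cdot 3}{-1} = 6 \left(-1\right) = -6$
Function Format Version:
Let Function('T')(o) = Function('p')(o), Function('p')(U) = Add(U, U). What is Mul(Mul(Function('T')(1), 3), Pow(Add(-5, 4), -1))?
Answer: -6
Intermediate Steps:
Function('p')(U) = Mul(2, U)
Function('T')(o) = Mul(2, o)
Mul(Mul(Function('T')(1), 3), Pow(Add(-5, 4), -1)) = Mul(Mul(Mul(2, 1), 3), Pow(Add(-5, 4), -1)) = Mul(Mul(2, 3), Pow(-1, -1)) = Mul(6, -1) = -6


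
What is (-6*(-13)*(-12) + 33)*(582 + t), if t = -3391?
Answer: 2536527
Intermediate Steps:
(-6*(-13)*(-12) + 33)*(582 + t) = (-6*(-13)*(-12) + 33)*(582 - 3391) = (78*(-12) + 33)*(-2809) = (-936 + 33)*(-2809) = -903*(-2809) = 2536527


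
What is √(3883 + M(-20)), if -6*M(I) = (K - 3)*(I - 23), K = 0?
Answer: √15446/2 ≈ 62.141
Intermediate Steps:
M(I) = -23/2 + I/2 (M(I) = -(0 - 3)*(I - 23)/6 = -(-1)*(-23 + I)/2 = -(69 - 3*I)/6 = -23/2 + I/2)
√(3883 + M(-20)) = √(3883 + (-23/2 + (½)*(-20))) = √(3883 + (-23/2 - 10)) = √(3883 - 43/2) = √(7723/2) = √15446/2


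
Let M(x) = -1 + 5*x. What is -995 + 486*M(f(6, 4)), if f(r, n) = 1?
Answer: 949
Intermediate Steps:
-995 + 486*M(f(6, 4)) = -995 + 486*(-1 + 5*1) = -995 + 486*(-1 + 5) = -995 + 486*4 = -995 + 1944 = 949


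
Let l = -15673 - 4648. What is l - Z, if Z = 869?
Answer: -21190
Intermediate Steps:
l = -20321
l - Z = -20321 - 1*869 = -20321 - 869 = -21190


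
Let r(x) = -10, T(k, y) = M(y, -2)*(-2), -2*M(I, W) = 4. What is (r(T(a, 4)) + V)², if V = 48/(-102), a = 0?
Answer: 31684/289 ≈ 109.63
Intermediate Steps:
M(I, W) = -2 (M(I, W) = -½*4 = -2)
T(k, y) = 4 (T(k, y) = -2*(-2) = 4)
V = -8/17 (V = 48*(-1/102) = -8/17 ≈ -0.47059)
(r(T(a, 4)) + V)² = (-10 - 8/17)² = (-178/17)² = 31684/289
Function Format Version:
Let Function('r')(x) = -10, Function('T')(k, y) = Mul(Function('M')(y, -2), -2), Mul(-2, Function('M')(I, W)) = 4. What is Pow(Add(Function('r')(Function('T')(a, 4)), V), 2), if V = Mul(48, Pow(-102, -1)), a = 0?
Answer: Rational(31684, 289) ≈ 109.63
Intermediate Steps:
Function('M')(I, W) = -2 (Function('M')(I, W) = Mul(Rational(-1, 2), 4) = -2)
Function('T')(k, y) = 4 (Function('T')(k, y) = Mul(-2, -2) = 4)
V = Rational(-8, 17) (V = Mul(48, Rational(-1, 102)) = Rational(-8, 17) ≈ -0.47059)
Pow(Add(Function('r')(Function('T')(a, 4)), V), 2) = Pow(Add(-10, Rational(-8, 17)), 2) = Pow(Rational(-178, 17), 2) = Rational(31684, 289)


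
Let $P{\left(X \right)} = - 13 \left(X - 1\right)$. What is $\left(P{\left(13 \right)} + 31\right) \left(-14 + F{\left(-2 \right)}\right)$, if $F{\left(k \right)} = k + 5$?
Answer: $1375$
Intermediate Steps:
$P{\left(X \right)} = 13 - 13 X$ ($P{\left(X \right)} = - 13 \left(-1 + X\right) = 13 - 13 X$)
$F{\left(k \right)} = 5 + k$
$\left(P{\left(13 \right)} + 31\right) \left(-14 + F{\left(-2 \right)}\right) = \left(\left(13 - 169\right) + 31\right) \left(-14 + \left(5 - 2\right)\right) = \left(\left(13 - 169\right) + 31\right) \left(-14 + 3\right) = \left(-156 + 31\right) \left(-11\right) = \left(-125\right) \left(-11\right) = 1375$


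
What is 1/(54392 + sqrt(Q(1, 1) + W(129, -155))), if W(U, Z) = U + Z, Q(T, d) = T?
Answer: 54392/2958489689 - 5*I/2958489689 ≈ 1.8385e-5 - 1.6901e-9*I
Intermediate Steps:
1/(54392 + sqrt(Q(1, 1) + W(129, -155))) = 1/(54392 + sqrt(1 + (129 - 155))) = 1/(54392 + sqrt(1 - 26)) = 1/(54392 + sqrt(-25)) = 1/(54392 + 5*I) = (54392 - 5*I)/2958489689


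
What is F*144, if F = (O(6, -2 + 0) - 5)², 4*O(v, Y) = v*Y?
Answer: 9216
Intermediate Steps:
O(v, Y) = Y*v/4 (O(v, Y) = (v*Y)/4 = (Y*v)/4 = Y*v/4)
F = 64 (F = ((¼)*(-2 + 0)*6 - 5)² = ((¼)*(-2)*6 - 5)² = (-3 - 5)² = (-8)² = 64)
F*144 = 64*144 = 9216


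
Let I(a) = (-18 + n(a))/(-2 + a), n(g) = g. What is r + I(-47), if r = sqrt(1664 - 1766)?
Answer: 65/49 + I*sqrt(102) ≈ 1.3265 + 10.1*I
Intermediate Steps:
r = I*sqrt(102) (r = sqrt(-102) = I*sqrt(102) ≈ 10.1*I)
I(a) = (-18 + a)/(-2 + a)
r + I(-47) = I*sqrt(102) + (-18 - 47)/(-2 - 47) = I*sqrt(102) - 65/(-49) = I*sqrt(102) - 1/49*(-65) = I*sqrt(102) + 65/49 = 65/49 + I*sqrt(102)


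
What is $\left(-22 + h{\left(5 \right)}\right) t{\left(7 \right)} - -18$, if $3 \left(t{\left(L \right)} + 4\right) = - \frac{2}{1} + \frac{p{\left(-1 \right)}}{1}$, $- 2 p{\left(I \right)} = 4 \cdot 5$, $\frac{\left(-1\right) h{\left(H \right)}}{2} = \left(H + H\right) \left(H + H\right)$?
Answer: $1794$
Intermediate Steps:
$h{\left(H \right)} = - 8 H^{2}$ ($h{\left(H \right)} = - 2 \left(H + H\right) \left(H + H\right) = - 2 \cdot 2 H 2 H = - 2 \cdot 4 H^{2} = - 8 H^{2}$)
$p{\left(I \right)} = -10$ ($p{\left(I \right)} = - \frac{4 \cdot 5}{2} = \left(- \frac{1}{2}\right) 20 = -10$)
$t{\left(L \right)} = -8$ ($t{\left(L \right)} = -4 + \frac{- \frac{2}{1} - \frac{10}{1}}{3} = -4 + \frac{\left(-2\right) 1 - 10}{3} = -4 + \frac{-2 - 10}{3} = -4 + \frac{1}{3} \left(-12\right) = -4 - 4 = -8$)
$\left(-22 + h{\left(5 \right)}\right) t{\left(7 \right)} - -18 = \left(-22 - 8 \cdot 5^{2}\right) \left(-8\right) - -18 = \left(-22 - 200\right) \left(-8\right) + 18 = \left(-222\right) \left(-8\right) + 18 = 1776 + 18 = 1794$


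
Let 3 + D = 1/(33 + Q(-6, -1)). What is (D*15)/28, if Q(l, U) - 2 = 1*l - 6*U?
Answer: -78/49 ≈ -1.5918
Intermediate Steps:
Q(l, U) = 2 + l - 6*U (Q(l, U) = 2 + (1*l - 6*U) = 2 + (l - 6*U) = 2 + l - 6*U)
D = -104/35 (D = -3 + 1/(33 + (2 - 6 - 6*(-1))) = -3 + 1/(33 + (2 - 6 + 6)) = -3 + 1/(33 + 2) = -3 + 1/35 = -104/35 ≈ -2.9714)
(D*15)/28 = -104/35*15/28 = -312/7*1/28 = -78/49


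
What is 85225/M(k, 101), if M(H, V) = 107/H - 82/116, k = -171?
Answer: -845261550/13217 ≈ -63953.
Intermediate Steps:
M(H, V) = -41/58 + 107/H (M(H, V) = 107/H - 82*1/116 = 107/H - 41/58 = -41/58 + 107/H)
85225/M(k, 101) = 85225/(-41/58 + 107/(-171)) = 85225/(-41/58 + 107*(-1/171)) = 85225/(-41/58 - 107/171) = 85225/(-13217/9918) = 85225*(-9918/13217) = -845261550/13217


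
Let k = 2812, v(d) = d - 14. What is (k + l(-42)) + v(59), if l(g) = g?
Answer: 2815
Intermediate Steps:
v(d) = -14 + d
(k + l(-42)) + v(59) = (2812 - 42) + (-14 + 59) = 2770 + 45 = 2815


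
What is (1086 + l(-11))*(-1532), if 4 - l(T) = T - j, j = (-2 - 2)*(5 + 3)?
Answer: -1637708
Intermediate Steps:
j = -32 (j = -4*8 = -32)
l(T) = -28 - T (l(T) = 4 - (T - 1*(-32)) = 4 - (T + 32) = 4 - (32 + T) = 4 + (-32 - T) = -28 - T)
(1086 + l(-11))*(-1532) = (1086 + (-28 - 1*(-11)))*(-1532) = (1086 + (-28 + 11))*(-1532) = (1086 - 17)*(-1532) = 1069*(-1532) = -1637708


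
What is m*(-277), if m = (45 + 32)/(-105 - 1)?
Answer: 21329/106 ≈ 201.22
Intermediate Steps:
m = -77/106 (m = 77/(-106) = 77*(-1/106) = -77/106 ≈ -0.72641)
m*(-277) = -77/106*(-277) = 21329/106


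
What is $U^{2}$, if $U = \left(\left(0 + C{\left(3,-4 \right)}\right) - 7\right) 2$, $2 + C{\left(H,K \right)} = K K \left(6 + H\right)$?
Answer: $72900$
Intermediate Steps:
$C{\left(H,K \right)} = -2 + K^{2} \left(6 + H\right)$ ($C{\left(H,K \right)} = -2 + K K \left(6 + H\right) = -2 + K^{2} \left(6 + H\right)$)
$U = 270$ ($U = \left(\left(0 + \left(-2 + 6 \left(-4\right)^{2} + 3 \left(-4\right)^{2}\right)\right) - 7\right) 2 = \left(\left(0 + \left(-2 + 6 \cdot 16 + 3 \cdot 16\right)\right) - 7\right) 2 = \left(\left(0 + \left(-2 + 96 + 48\right)\right) - 7\right) 2 = \left(\left(0 + 142\right) - 7\right) 2 = \left(142 - 7\right) 2 = 135 \cdot 2 = 270$)
$U^{2} = 270^{2} = 72900$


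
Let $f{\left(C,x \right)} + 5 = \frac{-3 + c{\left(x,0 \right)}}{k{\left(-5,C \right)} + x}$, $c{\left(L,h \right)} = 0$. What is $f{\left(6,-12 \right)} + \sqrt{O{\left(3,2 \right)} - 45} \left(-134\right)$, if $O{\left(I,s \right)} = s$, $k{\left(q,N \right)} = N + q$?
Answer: $- \frac{52}{11} - 134 i \sqrt{43} \approx -4.7273 - 878.7 i$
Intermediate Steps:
$f{\left(C,x \right)} = -5 - \frac{3}{-5 + C + x}$ ($f{\left(C,x \right)} = -5 + \frac{-3 + 0}{\left(C - 5\right) + x} = -5 - \frac{3}{\left(-5 + C\right) + x} = -5 - \frac{3}{-5 + C + x}$)
$f{\left(6,-12 \right)} + \sqrt{O{\left(3,2 \right)} - 45} \left(-134\right) = \frac{22 - 30 - -60}{-5 + 6 - 12} + \sqrt{2 - 45} \left(-134\right) = \frac{22 - 30 + 60}{-11} + \sqrt{-43} \left(-134\right) = \left(- \frac{1}{11}\right) 52 + i \sqrt{43} \left(-134\right) = - \frac{52}{11} - 134 i \sqrt{43}$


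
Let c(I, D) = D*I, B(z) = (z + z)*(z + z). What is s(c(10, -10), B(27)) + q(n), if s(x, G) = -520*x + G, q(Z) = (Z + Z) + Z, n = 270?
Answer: 55726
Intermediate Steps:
B(z) = 4*z² (B(z) = (2*z)*(2*z) = 4*z²)
q(Z) = 3*Z (q(Z) = 2*Z + Z = 3*Z)
s(x, G) = G - 520*x
s(c(10, -10), B(27)) + q(n) = (4*27² - (-5200)*10) + 3*270 = (4*729 - 520*(-100)) + 810 = (2916 + 52000) + 810 = 54916 + 810 = 55726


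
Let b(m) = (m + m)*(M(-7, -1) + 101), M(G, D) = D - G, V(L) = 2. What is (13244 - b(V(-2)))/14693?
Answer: 12816/14693 ≈ 0.87225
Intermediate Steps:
b(m) = 214*m (b(m) = (m + m)*((-1 - 1*(-7)) + 101) = (2*m)*((-1 + 7) + 101) = (2*m)*(6 + 101) = (2*m)*107 = 214*m)
(13244 - b(V(-2)))/14693 = (13244 - 214*2)/14693 = (13244 - 1*428)*(1/14693) = (13244 - 428)*(1/14693) = 12816*(1/14693) = 12816/14693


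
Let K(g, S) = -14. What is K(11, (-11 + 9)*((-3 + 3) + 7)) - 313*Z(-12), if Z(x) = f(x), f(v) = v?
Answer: 3742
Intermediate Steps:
Z(x) = x
K(11, (-11 + 9)*((-3 + 3) + 7)) - 313*Z(-12) = -14 - 313*(-12) = -14 + 3756 = 3742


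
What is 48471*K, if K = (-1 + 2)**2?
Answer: 48471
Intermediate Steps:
K = 1 (K = 1**2 = 1)
48471*K = 48471*1 = 48471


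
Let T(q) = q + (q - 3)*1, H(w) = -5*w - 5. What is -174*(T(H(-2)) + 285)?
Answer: -50808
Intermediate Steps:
H(w) = -5 - 5*w
T(q) = -3 + 2*q (T(q) = q + (-3 + q)*1 = q + (-3 + q) = -3 + 2*q)
-174*(T(H(-2)) + 285) = -174*((-3 + 2*(-5 - 5*(-2))) + 285) = -174*((-3 + 2*(-5 + 10)) + 285) = -174*((-3 + 2*5) + 285) = -174*((-3 + 10) + 285) = -174*(7 + 285) = -174*292 = -50808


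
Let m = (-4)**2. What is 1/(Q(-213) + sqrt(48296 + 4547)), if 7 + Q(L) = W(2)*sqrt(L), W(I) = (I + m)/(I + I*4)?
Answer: 5/(-35 + 5*sqrt(52843) + 9*I*sqrt(213)) ≈ 0.0044253 - 0.00052161*I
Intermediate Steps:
m = 16
W(I) = (16 + I)/(5*I) (W(I) = (I + 16)/(I + I*4) = (16 + I)/(I + 4*I) = (16 + I)/((5*I)) = (16 + I)*(1/(5*I)) = (16 + I)/(5*I))
Q(L) = -7 + 9*sqrt(L)/5 (Q(L) = -7 + ((1/5)*(16 + 2)/2)*sqrt(L) = -7 + ((1/5)*(1/2)*18)*sqrt(L) = -7 + 9*sqrt(L)/5)
1/(Q(-213) + sqrt(48296 + 4547)) = 1/((-7 + 9*sqrt(-213)/5) + sqrt(48296 + 4547)) = 1/((-7 + 9*(I*sqrt(213))/5) + sqrt(52843)) = 1/((-7 + 9*I*sqrt(213)/5) + sqrt(52843)) = 1/(-7 + sqrt(52843) + 9*I*sqrt(213)/5)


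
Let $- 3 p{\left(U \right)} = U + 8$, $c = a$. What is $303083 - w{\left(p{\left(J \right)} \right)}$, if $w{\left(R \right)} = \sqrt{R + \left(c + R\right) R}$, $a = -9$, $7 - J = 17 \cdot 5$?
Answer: $303083 - \frac{2 \sqrt{805}}{3} \approx 3.0306 \cdot 10^{5}$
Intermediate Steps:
$J = -78$ ($J = 7 - 17 \cdot 5 = 7 - 85 = -78$)
$c = -9$
$p{\left(U \right)} = - \frac{8}{3} - \frac{U}{3}$ ($p{\left(U \right)} = - \frac{U + 8}{3} = - \frac{8 + U}{3} = - \frac{8}{3} - \frac{U}{3}$)
$w{\left(R \right)} = \sqrt{R + R \left(-9 + R\right)}$ ($w{\left(R \right)} = \sqrt{R + \left(-9 + R\right) R} = \sqrt{R + R \left(-9 + R\right)}$)
$303083 - w{\left(p{\left(J \right)} \right)} = 303083 - \sqrt{\left(- \frac{8}{3} - -26\right) \left(-8 - - \frac{70}{3}\right)} = 303083 - \sqrt{\left(- \frac{8}{3} + 26\right) \left(-8 + \left(- \frac{8}{3} + 26\right)\right)} = 303083 - \sqrt{\frac{70 \left(-8 + \frac{70}{3}\right)}{3}} = 303083 - \sqrt{\frac{70}{3} \cdot \frac{46}{3}} = 303083 - \sqrt{\frac{3220}{9}} = 303083 - \frac{2 \sqrt{805}}{3}$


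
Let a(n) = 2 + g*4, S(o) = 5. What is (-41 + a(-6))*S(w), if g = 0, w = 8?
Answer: -195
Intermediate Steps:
a(n) = 2 (a(n) = 2 + 0*4 = 2 + 0 = 2)
(-41 + a(-6))*S(w) = (-41 + 2)*5 = -39*5 = -195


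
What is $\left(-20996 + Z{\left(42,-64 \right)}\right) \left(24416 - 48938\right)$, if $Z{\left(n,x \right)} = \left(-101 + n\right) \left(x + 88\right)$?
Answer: $549587064$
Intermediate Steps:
$Z{\left(n,x \right)} = \left(-101 + n\right) \left(88 + x\right)$
$\left(-20996 + Z{\left(42,-64 \right)}\right) \left(24416 - 48938\right) = \left(-20996 + \left(-8888 - -6464 + 88 \cdot 42 + 42 \left(-64\right)\right)\right) \left(24416 - 48938\right) = \left(-20996 + \left(-8888 + 6464 + 3696 - 2688\right)\right) \left(-24522\right) = \left(-20996 - 1416\right) \left(-24522\right) = \left(-22412\right) \left(-24522\right) = 549587064$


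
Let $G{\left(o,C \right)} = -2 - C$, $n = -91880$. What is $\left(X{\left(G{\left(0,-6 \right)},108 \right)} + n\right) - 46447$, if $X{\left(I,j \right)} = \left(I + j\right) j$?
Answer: $-126231$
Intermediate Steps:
$X{\left(I,j \right)} = j \left(I + j\right)$
$\left(X{\left(G{\left(0,-6 \right)},108 \right)} + n\right) - 46447 = \left(108 \left(\left(-2 - -6\right) + 108\right) - 91880\right) - 46447 = \left(108 \left(\left(-2 + 6\right) + 108\right) - 91880\right) - 46447 = \left(108 \left(4 + 108\right) - 91880\right) - 46447 = \left(108 \cdot 112 - 91880\right) - 46447 = \left(12096 - 91880\right) - 46447 = -79784 - 46447 = -126231$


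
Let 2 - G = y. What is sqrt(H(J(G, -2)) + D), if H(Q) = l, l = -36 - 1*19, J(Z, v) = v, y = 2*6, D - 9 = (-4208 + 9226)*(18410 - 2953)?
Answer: 2*sqrt(19390795) ≈ 8807.0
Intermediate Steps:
D = 77563235 (D = 9 + (-4208 + 9226)*(18410 - 2953) = 9 + 5018*15457 = 9 + 77563226 = 77563235)
y = 12
G = -10 (G = 2 - 1*12 = 2 - 12 = -10)
l = -55 (l = -36 - 19 = -55)
H(Q) = -55
sqrt(H(J(G, -2)) + D) = sqrt(-55 + 77563235) = sqrt(77563180) = 2*sqrt(19390795)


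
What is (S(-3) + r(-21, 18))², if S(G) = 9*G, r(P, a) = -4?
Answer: 961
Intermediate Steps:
(S(-3) + r(-21, 18))² = (9*(-3) - 4)² = (-27 - 4)² = (-31)² = 961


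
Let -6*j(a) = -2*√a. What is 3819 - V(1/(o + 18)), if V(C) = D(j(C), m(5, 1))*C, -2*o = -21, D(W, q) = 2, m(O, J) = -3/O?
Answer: 217679/57 ≈ 3818.9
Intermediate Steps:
j(a) = √a/3 (j(a) = -(-1)*√a/3 = √a/3)
o = 21/2 (o = -½*(-21) = 21/2 ≈ 10.500)
V(C) = 2*C
3819 - V(1/(o + 18)) = 3819 - 2/(21/2 + 18) = 3819 - 2/57/2 = 3819 - 2*2/57 = 3819 - 1*4/57 = 3819 - 4/57 = 217679/57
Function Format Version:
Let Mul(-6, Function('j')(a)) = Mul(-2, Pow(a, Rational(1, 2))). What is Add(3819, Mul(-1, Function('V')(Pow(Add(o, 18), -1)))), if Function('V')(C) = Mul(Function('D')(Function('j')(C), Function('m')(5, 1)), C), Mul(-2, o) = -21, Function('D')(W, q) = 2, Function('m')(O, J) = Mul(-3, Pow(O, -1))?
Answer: Rational(217679, 57) ≈ 3818.9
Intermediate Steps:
Function('j')(a) = Mul(Rational(1, 3), Pow(a, Rational(1, 2))) (Function('j')(a) = Mul(Rational(-1, 6), Mul(-2, Pow(a, Rational(1, 2)))) = Mul(Rational(1, 3), Pow(a, Rational(1, 2))))
o = Rational(21, 2) (o = Mul(Rational(-1, 2), -21) = Rational(21, 2) ≈ 10.500)
Function('V')(C) = Mul(2, C)
Add(3819, Mul(-1, Function('V')(Pow(Add(o, 18), -1)))) = Add(3819, Mul(-1, Mul(2, Pow(Add(Rational(21, 2), 18), -1)))) = Add(3819, Mul(-1, Mul(2, Pow(Rational(57, 2), -1)))) = Add(3819, Mul(-1, Mul(2, Rational(2, 57)))) = Add(3819, Mul(-1, Rational(4, 57))) = Add(3819, Rational(-4, 57)) = Rational(217679, 57)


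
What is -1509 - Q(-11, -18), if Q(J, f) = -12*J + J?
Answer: -1630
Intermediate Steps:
Q(J, f) = -11*J
-1509 - Q(-11, -18) = -1509 - (-11)*(-11) = -1509 - 1*121 = -1509 - 121 = -1630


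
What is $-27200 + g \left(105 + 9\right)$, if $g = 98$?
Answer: $-16028$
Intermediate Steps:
$-27200 + g \left(105 + 9\right) = -27200 + 98 \left(105 + 9\right) = -27200 + 98 \cdot 114 = -27200 + 11172 = -16028$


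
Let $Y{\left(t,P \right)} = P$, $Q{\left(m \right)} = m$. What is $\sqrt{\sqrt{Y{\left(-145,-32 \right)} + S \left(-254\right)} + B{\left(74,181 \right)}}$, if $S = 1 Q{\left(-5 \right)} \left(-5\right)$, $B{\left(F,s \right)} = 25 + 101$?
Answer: $\sqrt{126 + i \sqrt{6382}} \approx 11.73 + 3.4052 i$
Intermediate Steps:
$B{\left(F,s \right)} = 126$
$S = 25$ ($S = 1 \left(-5\right) \left(-5\right) = \left(-5\right) \left(-5\right) = 25$)
$\sqrt{\sqrt{Y{\left(-145,-32 \right)} + S \left(-254\right)} + B{\left(74,181 \right)}} = \sqrt{\sqrt{-32 + 25 \left(-254\right)} + 126} = \sqrt{\sqrt{-32 - 6350} + 126} = \sqrt{\sqrt{-6382} + 126} = \sqrt{i \sqrt{6382} + 126} = \sqrt{126 + i \sqrt{6382}}$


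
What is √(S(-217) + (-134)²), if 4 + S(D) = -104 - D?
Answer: √18065 ≈ 134.41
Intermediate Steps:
S(D) = -108 - D (S(D) = -4 + (-104 - D) = -108 - D)
√(S(-217) + (-134)²) = √((-108 - 1*(-217)) + (-134)²) = √((-108 + 217) + 17956) = √(109 + 17956) = √18065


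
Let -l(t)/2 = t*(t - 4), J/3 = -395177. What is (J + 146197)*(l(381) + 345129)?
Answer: -60130668570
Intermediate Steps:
J = -1185531 (J = 3*(-395177) = -1185531)
l(t) = -2*t*(-4 + t) (l(t) = -2*t*(t - 4) = -2*t*(-4 + t))
(J + 146197)*(l(381) + 345129) = (-1185531 + 146197)*(2*381*(4 - 1*381) + 345129) = -1039334*(2*381*(4 - 381) + 345129) = -1039334*(2*381*(-377) + 345129) = -1039334*(-287274 + 345129) = -1039334*57855 = -60130668570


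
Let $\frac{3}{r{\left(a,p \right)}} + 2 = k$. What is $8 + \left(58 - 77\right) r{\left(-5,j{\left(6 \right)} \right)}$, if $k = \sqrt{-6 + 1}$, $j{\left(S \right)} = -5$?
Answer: $\frac{62}{3} + \frac{19 i \sqrt{5}}{3} \approx 20.667 + 14.162 i$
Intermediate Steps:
$k = i \sqrt{5}$ ($k = \sqrt{-5} = i \sqrt{5} \approx 2.2361 i$)
$r{\left(a,p \right)} = \frac{3}{-2 + i \sqrt{5}}$
$8 + \left(58 - 77\right) r{\left(-5,j{\left(6 \right)} \right)} = 8 + \left(58 - 77\right) \left(- \frac{2}{3} - \frac{i \sqrt{5}}{3}\right) = 8 - 19 \left(- \frac{2}{3} - \frac{i \sqrt{5}}{3}\right) = 8 + \left(\frac{38}{3} + \frac{19 i \sqrt{5}}{3}\right) = \frac{62}{3} + \frac{19 i \sqrt{5}}{3}$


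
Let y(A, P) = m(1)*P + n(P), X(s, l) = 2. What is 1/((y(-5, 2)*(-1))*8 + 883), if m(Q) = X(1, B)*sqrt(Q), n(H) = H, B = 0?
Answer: 1/835 ≈ 0.0011976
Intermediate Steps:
m(Q) = 2*sqrt(Q)
y(A, P) = 3*P (y(A, P) = (2*sqrt(1))*P + P = (2*1)*P + P = 2*P + P = 3*P)
1/((y(-5, 2)*(-1))*8 + 883) = 1/(((3*2)*(-1))*8 + 883) = 1/((6*(-1))*8 + 883) = 1/(-6*8 + 883) = 1/(-48 + 883) = 1/835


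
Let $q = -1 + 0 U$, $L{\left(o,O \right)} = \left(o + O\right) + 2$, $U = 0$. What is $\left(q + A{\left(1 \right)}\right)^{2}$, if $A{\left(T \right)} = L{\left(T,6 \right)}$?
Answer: $64$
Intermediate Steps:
$L{\left(o,O \right)} = 2 + O + o$ ($L{\left(o,O \right)} = \left(O + o\right) + 2 = 2 + O + o$)
$A{\left(T \right)} = 8 + T$ ($A{\left(T \right)} = 2 + 6 + T = 8 + T$)
$q = -1$ ($q = -1 + 0 \cdot 0 = -1 + 0 = -1$)
$\left(q + A{\left(1 \right)}\right)^{2} = \left(-1 + \left(8 + 1\right)\right)^{2} = \left(-1 + 9\right)^{2} = 8^{2} = 64$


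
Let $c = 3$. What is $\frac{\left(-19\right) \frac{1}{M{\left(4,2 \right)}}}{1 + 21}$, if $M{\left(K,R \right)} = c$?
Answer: $- \frac{19}{66} \approx -0.28788$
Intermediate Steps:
$M{\left(K,R \right)} = 3$
$\frac{\left(-19\right) \frac{1}{M{\left(4,2 \right)}}}{1 + 21} = \frac{\left(-19\right) \frac{1}{3}}{1 + 21} = \frac{\left(-19\right) \frac{1}{3}}{22} = \frac{1}{22} \left(- \frac{19}{3}\right) = - \frac{19}{66}$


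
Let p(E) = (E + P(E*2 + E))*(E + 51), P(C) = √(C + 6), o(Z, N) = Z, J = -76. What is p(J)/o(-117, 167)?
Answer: -1900/117 + 25*I*√222/117 ≈ -16.239 + 3.1837*I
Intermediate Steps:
P(C) = √(6 + C)
p(E) = (51 + E)*(E + √(6 + 3*E)) (p(E) = (E + √(6 + (E*2 + E)))*(E + 51) = (E + √(6 + (2*E + E)))*(51 + E) = (E + √(6 + 3*E))*(51 + E) = (51 + E)*(E + √(6 + 3*E)))
p(J)/o(-117, 167) = ((-76)² + 51*(-76) + 51*√(6 + 3*(-76)) - 76*√(6 + 3*(-76)))/(-117) = (5776 - 3876 + 51*√(6 - 228) - 76*√(6 - 228))*(-1/117) = (5776 - 3876 + 51*√(-222) - 76*I*√222)*(-1/117) = (5776 - 3876 + 51*(I*√222) - 76*I*√222)*(-1/117) = (5776 - 3876 + 51*I*√222 - 76*I*√222)*(-1/117) = (1900 - 25*I*√222)*(-1/117) = -1900/117 + 25*I*√222/117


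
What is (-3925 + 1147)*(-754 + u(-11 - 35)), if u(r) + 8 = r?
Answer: 2244624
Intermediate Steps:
u(r) = -8 + r
(-3925 + 1147)*(-754 + u(-11 - 35)) = (-3925 + 1147)*(-754 + (-8 + (-11 - 35))) = -2778*(-754 + (-8 - 46)) = -2778*(-754 - 54) = -2778*(-808) = 2244624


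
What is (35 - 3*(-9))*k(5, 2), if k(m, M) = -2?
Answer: -124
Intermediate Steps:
(35 - 3*(-9))*k(5, 2) = (35 - 3*(-9))*(-2) = (35 + 27)*(-2) = 62*(-2) = -124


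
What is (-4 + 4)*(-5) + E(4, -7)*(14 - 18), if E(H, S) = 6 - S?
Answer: -52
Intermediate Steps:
(-4 + 4)*(-5) + E(4, -7)*(14 - 18) = (-4 + 4)*(-5) + (6 - 1*(-7))*(14 - 18) = 0*(-5) + (6 + 7)*(-4) = 0 + 13*(-4) = 0 - 52 = -52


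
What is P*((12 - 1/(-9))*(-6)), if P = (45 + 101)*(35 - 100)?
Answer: 2068820/3 ≈ 6.8961e+5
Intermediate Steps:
P = -9490 (P = 146*(-65) = -9490)
P*((12 - 1/(-9))*(-6)) = -9490*(12 - 1/(-9))*(-6) = -9490*(12 - 1*(-⅑))*(-6) = -9490*(12 + ⅑)*(-6) = -1034410*(-6)/9 = -9490*(-218/3) = 2068820/3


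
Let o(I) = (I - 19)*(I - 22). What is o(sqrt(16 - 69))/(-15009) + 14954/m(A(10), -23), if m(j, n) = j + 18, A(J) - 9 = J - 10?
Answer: 74811577/135081 + 41*I*sqrt(53)/15009 ≈ 553.83 + 0.019887*I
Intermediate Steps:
A(J) = -1 + J (A(J) = 9 + (J - 10) = 9 + (-10 + J) = -1 + J)
o(I) = (-22 + I)*(-19 + I) (o(I) = (-19 + I)*(-22 + I) = (-22 + I)*(-19 + I))
m(j, n) = 18 + j
o(sqrt(16 - 69))/(-15009) + 14954/m(A(10), -23) = (418 + (sqrt(16 - 69))**2 - 41*sqrt(16 - 69))/(-15009) + 14954/(18 + (-1 + 10)) = (418 + (sqrt(-53))**2 - 41*I*sqrt(53))*(-1/15009) + 14954/(18 + 9) = (418 + (I*sqrt(53))**2 - 41*I*sqrt(53))*(-1/15009) + 14954/27 = (418 - 53 - 41*I*sqrt(53))*(-1/15009) + 14954*(1/27) = (365 - 41*I*sqrt(53))*(-1/15009) + 14954/27 = (-365/15009 + 41*I*sqrt(53)/15009) + 14954/27 = 74811577/135081 + 41*I*sqrt(53)/15009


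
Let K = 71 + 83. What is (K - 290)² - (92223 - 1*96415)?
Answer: 22688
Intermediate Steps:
K = 154
(K - 290)² - (92223 - 1*96415) = (154 - 290)² - (92223 - 1*96415) = (-136)² - (92223 - 96415) = 18496 - 1*(-4192) = 18496 + 4192 = 22688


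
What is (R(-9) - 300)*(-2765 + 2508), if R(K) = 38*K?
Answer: 164994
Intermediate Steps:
(R(-9) - 300)*(-2765 + 2508) = (38*(-9) - 300)*(-2765 + 2508) = (-342 - 300)*(-257) = -642*(-257) = 164994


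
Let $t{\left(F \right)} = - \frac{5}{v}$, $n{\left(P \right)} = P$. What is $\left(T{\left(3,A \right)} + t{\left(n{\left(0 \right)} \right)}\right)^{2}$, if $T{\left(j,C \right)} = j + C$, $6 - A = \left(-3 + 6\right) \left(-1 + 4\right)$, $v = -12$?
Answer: $\frac{25}{144} \approx 0.17361$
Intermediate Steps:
$A = -3$ ($A = 6 - \left(-3 + 6\right) \left(-1 + 4\right) = 6 - 3 \cdot 3 = 6 - 9 = -3$)
$t{\left(F \right)} = \frac{5}{12}$ ($t{\left(F \right)} = - \frac{5}{-12} = \left(-5\right) \left(- \frac{1}{12}\right) = \frac{5}{12}$)
$T{\left(j,C \right)} = C + j$
$\left(T{\left(3,A \right)} + t{\left(n{\left(0 \right)} \right)}\right)^{2} = \left(\left(-3 + 3\right) + \frac{5}{12}\right)^{2} = \left(0 + \frac{5}{12}\right)^{2} = \left(\frac{5}{12}\right)^{2} = \frac{25}{144}$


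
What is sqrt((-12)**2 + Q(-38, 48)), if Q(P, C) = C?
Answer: 8*sqrt(3) ≈ 13.856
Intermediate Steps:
sqrt((-12)**2 + Q(-38, 48)) = sqrt((-12)**2 + 48) = sqrt(144 + 48) = sqrt(192) = 8*sqrt(3)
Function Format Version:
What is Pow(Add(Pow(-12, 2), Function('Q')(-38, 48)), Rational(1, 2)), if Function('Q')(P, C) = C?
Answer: Mul(8, Pow(3, Rational(1, 2))) ≈ 13.856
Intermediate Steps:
Pow(Add(Pow(-12, 2), Function('Q')(-38, 48)), Rational(1, 2)) = Pow(Add(Pow(-12, 2), 48), Rational(1, 2)) = Pow(Add(144, 48), Rational(1, 2)) = Pow(192, Rational(1, 2)) = Mul(8, Pow(3, Rational(1, 2)))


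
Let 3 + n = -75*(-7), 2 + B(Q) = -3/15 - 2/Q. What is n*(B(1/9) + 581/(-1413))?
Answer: -8445844/785 ≈ -10759.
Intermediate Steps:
B(Q) = -11/5 - 2/Q (B(Q) = -2 + (-3/15 - 2/Q) = -2 + (-3*1/15 - 2/Q) = -2 + (-⅕ - 2/Q) = -11/5 - 2/Q)
n = 522 (n = -3 - 75*(-7) = -3 + 525 = 522)
n*(B(1/9) + 581/(-1413)) = 522*((-11/5 - 2/(1/9)) + 581/(-1413)) = 522*((-11/5 - 2/⅑) + 581*(-1/1413)) = 522*((-11/5 - 2*9) - 581/1413) = 522*((-11/5 - 18) - 581/1413) = 522*(-101/5 - 581/1413) = 522*(-145618/7065) = -8445844/785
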